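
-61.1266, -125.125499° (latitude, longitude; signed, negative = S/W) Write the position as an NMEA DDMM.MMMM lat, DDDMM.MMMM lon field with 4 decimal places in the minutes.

6107.5960,S / 12507.5299,W

Latitude is negative → S; |value| = 61.126600
φ: minutes = (61.126600 − 61) × 60 = 7.596000
Longitude is negative → W; |value| = 125.125499
Longitude: 125° + 0.125499 × 60 = 125° 7.529940′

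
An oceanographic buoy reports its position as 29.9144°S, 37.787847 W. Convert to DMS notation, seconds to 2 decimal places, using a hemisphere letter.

29°54′51.84″ S, 37°47′16.25″ W

Lat: 0.914400 × 60 = 54.86400′ → 54′, remainder × 60 = 51.8400″
Longitude: 0.787847 × 60 = 47.27082′ → 47′, remainder × 60 = 16.2492″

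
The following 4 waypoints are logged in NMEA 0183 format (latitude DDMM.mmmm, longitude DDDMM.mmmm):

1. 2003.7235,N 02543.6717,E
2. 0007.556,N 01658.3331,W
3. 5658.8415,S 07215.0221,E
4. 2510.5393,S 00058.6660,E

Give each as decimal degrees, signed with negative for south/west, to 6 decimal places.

1. 20.062058, 25.727862
2. 0.125933, -16.972218
3. -56.980692, 72.250368
4. -25.175655, 0.977767

Point 1:
  Latitude: degrees = first 2 digits = 20, minutes = 3.7235; 20 + 3.7235/60 = 20.0620583
  N → positive
  λ: degrees = first 3 digits = 25, minutes = 43.6717; 25 + 43.6717/60 = 25.7278617
  E ⇒ keep positive
Point 2:
  Latitude: degrees = first 2 digits = 0, minutes = 7.556; 0 + 7.556/60 = 0.1259333
  N ⇒ keep positive
  Longitude: degrees = first 3 digits = 16, minutes = 58.3331; 16 + 58.3331/60 = 16.9722183
  W ⇒ negate
Point 3:
  Latitude: degrees = first 2 digits = 56, minutes = 58.8415; 56 + 58.8415/60 = 56.9806917
  hemisphere S, so the sign is −
  λ: split at 3 digits → 072° and 15.0221′; 72 + 15.0221/60 = 72.2503683
  E ⇒ keep positive
Point 4:
  φ: split at 2 digits → 25° and 10.5393′; 25 + 10.5393/60 = 25.1756550
  S ⇒ negate
  Longitude: degrees = first 3 digits = 0, minutes = 58.666; 0 + 58.666/60 = 0.9777667
  E → positive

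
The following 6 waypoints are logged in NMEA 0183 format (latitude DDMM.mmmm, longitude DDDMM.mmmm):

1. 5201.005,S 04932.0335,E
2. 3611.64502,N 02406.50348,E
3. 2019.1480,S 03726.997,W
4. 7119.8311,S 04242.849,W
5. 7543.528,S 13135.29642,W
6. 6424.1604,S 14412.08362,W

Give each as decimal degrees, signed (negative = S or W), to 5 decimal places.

1. -52.01675, 49.53389
2. 36.19408, 24.10839
3. -20.31913, -37.44995
4. -71.33052, -42.71415
5. -75.72547, -131.58827
6. -64.40267, -144.20139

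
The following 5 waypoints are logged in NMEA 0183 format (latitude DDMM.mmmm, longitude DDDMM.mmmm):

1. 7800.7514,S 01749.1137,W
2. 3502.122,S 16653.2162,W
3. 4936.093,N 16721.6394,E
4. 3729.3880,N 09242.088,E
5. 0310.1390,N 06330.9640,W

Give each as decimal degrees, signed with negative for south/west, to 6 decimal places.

Point 1:
  Latitude: degrees = first 2 digits = 78, minutes = 0.7514; 78 + 0.7514/60 = 78.0125233
  S ⇒ negate
  λ: degrees = first 3 digits = 17, minutes = 49.1137; 17 + 49.1137/60 = 17.8185617
  hemisphere W, so the sign is −
Point 2:
  Latitude: split at 2 digits → 35° and 2.122′; 35 + 2.122/60 = 35.0353667
  hemisphere S, so the sign is −
  λ: split at 3 digits → 166° and 53.2162′; 166 + 53.2162/60 = 166.8869367
  W ⇒ negate
Point 3:
  Lat: split at 2 digits → 49° and 36.093′; 49 + 36.093/60 = 49.6015500
  N ⇒ keep positive
  Longitude: split at 3 digits → 167° and 21.6394′; 167 + 21.6394/60 = 167.3606567
  E → positive
Point 4:
  φ: split at 2 digits → 37° and 29.388′; 37 + 29.388/60 = 37.4898000
  N ⇒ keep positive
  λ: split at 3 digits → 092° and 42.088′; 92 + 42.088/60 = 92.7014667
  E → positive
Point 5:
  φ: split at 2 digits → 03° and 10.139′; 3 + 10.139/60 = 3.1689833
  N ⇒ keep positive
  Longitude: degrees = first 3 digits = 63, minutes = 30.964; 63 + 30.964/60 = 63.5160667
  hemisphere W, so the sign is −

1. -78.012523, -17.818562
2. -35.035367, -166.886937
3. 49.601550, 167.360657
4. 37.489800, 92.701467
5. 3.168983, -63.516067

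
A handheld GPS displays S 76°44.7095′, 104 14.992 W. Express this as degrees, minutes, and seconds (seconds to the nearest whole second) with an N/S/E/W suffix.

76°44′43″ S, 104°15′0″ W

Lat: 44.70950′ → 44′ and 0.70950 × 60 = 42.57″
Longitude: 14.99200′ → 14′ and 0.99200 × 60 = 59.52″
rounding carry → 104°15′0″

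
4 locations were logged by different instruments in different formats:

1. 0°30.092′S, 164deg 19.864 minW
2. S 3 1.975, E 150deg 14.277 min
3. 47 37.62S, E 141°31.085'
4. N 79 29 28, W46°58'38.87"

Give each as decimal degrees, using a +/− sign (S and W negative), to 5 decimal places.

1. -0.50153, -164.33107
2. -3.03292, 150.23795
3. -47.62700, 141.51808
4. 79.49111, -46.97746

Point 1:
  Lat: 0 + 30.092/60 = 0.501533
  S ⇒ negate
  Longitude: 164 + 19.864/60 = 164.331067
  W → negative
Point 2:
  Lat: 3 + 1.975/60 = 3.032917
  S → negative
  Longitude: 150 + 14.277/60 = 150.237950
  E → positive
Point 3:
  Lat: 47 + 37.62/60 = 47.627000
  S ⇒ negate
  Lon: 141 + 31.085/60 = 141.518083
  E ⇒ keep positive
Point 4:
  Latitude: 29′ + 28″ = 29.46667′; 79 + 29.46667/60 = 79.491111
  N → positive
  λ: 46° + 58/60 + 38.87/3600 = 46 + 0.966667 + 0.010797 = 46.977464
  W → negative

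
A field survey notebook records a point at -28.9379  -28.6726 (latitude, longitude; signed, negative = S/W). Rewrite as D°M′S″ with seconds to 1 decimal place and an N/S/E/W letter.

28°56′16.4″ S, 28°40′21.4″ W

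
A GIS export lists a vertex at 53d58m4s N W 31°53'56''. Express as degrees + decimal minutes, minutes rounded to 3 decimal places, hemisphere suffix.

Latitude: 58 + 4/60 = 58.06667′
Lon: 53 + 56/60 = 53.93333′

53° 58.067′ N, 31° 53.933′ W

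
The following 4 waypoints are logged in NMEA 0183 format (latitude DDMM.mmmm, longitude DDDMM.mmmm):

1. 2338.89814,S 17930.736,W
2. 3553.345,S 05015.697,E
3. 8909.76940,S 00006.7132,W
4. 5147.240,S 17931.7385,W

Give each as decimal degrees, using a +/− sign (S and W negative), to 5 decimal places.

1. -23.64830, -179.51227
2. -35.88908, 50.26162
3. -89.16282, -0.11189
4. -51.78733, -179.52898

Point 1:
  Latitude: degrees = first 2 digits = 23, minutes = 38.89814; 23 + 38.89814/60 = 23.648302
  S ⇒ negate
  λ: split at 3 digits → 179° and 30.736′; 179 + 30.736/60 = 179.512267
  W ⇒ negate
Point 2:
  Lat: split at 2 digits → 35° and 53.345′; 35 + 53.345/60 = 35.889083
  hemisphere S, so the sign is −
  Longitude: split at 3 digits → 050° and 15.697′; 50 + 15.697/60 = 50.261617
  E ⇒ keep positive
Point 3:
  Latitude: split at 2 digits → 89° and 9.7694′; 89 + 9.7694/60 = 89.162823
  hemisphere S, so the sign is −
  λ: split at 3 digits → 000° and 6.7132′; 0 + 6.7132/60 = 0.111887
  hemisphere W, so the sign is −
Point 4:
  φ: split at 2 digits → 51° and 47.24′; 51 + 47.24/60 = 51.787333
  S → negative
  λ: split at 3 digits → 179° and 31.7385′; 179 + 31.7385/60 = 179.528975
  W ⇒ negate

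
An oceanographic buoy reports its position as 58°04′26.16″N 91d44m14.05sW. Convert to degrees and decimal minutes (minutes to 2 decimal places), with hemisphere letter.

58° 4.44′ N, 91° 44.23′ W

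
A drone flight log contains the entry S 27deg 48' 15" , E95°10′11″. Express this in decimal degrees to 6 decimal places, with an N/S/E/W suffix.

27.804167° S, 95.169722° E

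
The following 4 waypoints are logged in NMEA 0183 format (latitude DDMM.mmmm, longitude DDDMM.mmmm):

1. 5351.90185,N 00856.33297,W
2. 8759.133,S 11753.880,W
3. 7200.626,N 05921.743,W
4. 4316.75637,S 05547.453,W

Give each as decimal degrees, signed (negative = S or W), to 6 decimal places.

Point 1:
  φ: degrees = first 2 digits = 53, minutes = 51.90185; 53 + 51.90185/60 = 53.8650308
  N → positive
  Longitude: split at 3 digits → 008° and 56.33297′; 8 + 56.33297/60 = 8.9388828
  W ⇒ negate
Point 2:
  Lat: split at 2 digits → 87° and 59.133′; 87 + 59.133/60 = 87.9855500
  S ⇒ negate
  Lon: degrees = first 3 digits = 117, minutes = 53.88; 117 + 53.88/60 = 117.8980000
  W → negative
Point 3:
  Lat: degrees = first 2 digits = 72, minutes = 0.626; 72 + 0.626/60 = 72.0104333
  N → positive
  Longitude: split at 3 digits → 059° and 21.743′; 59 + 21.743/60 = 59.3623833
  W → negative
Point 4:
  φ: degrees = first 2 digits = 43, minutes = 16.75637; 43 + 16.75637/60 = 43.2792728
  S → negative
  Longitude: degrees = first 3 digits = 55, minutes = 47.453; 55 + 47.453/60 = 55.7908833
  hemisphere W, so the sign is −

1. 53.865031, -8.938883
2. -87.985550, -117.898000
3. 72.010433, -59.362383
4. -43.279273, -55.790883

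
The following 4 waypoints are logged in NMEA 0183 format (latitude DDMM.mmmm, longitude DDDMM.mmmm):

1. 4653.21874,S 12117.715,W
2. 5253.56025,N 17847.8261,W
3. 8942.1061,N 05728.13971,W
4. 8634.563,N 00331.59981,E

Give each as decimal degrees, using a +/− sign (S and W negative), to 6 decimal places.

1. -46.886979, -121.295250
2. 52.892671, -178.797102
3. 89.701768, -57.468995
4. 86.576050, 3.526664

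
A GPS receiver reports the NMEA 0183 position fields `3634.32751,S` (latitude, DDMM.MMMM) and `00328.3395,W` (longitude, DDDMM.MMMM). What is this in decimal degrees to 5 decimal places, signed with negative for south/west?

-36.57213, -3.47233

Lat: degrees = first 2 digits = 36, minutes = 34.32751; 36 + 34.32751/60 = 36.572125
S → negative
Lon: split at 3 digits → 003° and 28.3395′; 3 + 28.3395/60 = 3.472325
W → negative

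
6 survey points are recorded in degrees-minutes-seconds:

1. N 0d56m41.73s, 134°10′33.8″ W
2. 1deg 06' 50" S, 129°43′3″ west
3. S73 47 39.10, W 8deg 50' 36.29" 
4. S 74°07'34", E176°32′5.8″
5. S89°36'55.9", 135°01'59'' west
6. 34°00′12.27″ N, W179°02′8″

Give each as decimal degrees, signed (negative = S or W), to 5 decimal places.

1. 0.94493, -134.17606
2. -1.11389, -129.71750
3. -73.79419, -8.84341
4. -74.12611, 176.53494
5. -89.61553, -135.03306
6. 34.00341, -179.03556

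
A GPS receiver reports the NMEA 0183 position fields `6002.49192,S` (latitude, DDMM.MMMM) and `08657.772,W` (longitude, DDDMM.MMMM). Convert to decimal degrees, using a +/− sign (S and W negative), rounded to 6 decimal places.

-60.041532, -86.962867

φ: split at 2 digits → 60° and 2.49192′; 60 + 2.49192/60 = 60.0415320
S → negative
λ: split at 3 digits → 086° and 57.772′; 86 + 57.772/60 = 86.9628667
W ⇒ negate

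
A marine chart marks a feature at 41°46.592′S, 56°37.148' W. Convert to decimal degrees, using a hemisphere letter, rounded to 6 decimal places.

Latitude: 46.592′ = 0.776533°; total 41.7765333
λ: 56 + 37.148/60 = 56.6191333

41.776533° S, 56.619133° W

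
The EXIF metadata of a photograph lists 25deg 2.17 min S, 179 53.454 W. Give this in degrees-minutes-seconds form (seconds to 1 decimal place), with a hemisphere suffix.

25°02′10.2″ S, 179°53′27.2″ W

Latitude: 2.17000′ → 2′ and 0.17000 × 60 = 10.200″
Lon: 53.45400′ → 53′ and 0.45400 × 60 = 27.240″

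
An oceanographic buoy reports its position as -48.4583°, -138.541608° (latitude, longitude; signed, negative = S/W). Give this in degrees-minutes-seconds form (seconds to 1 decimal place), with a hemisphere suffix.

48°27′29.9″ S, 138°32′29.8″ W

Latitude is negative → S; |value| = 48.458300
Lat: 0.458300° → 27.49800′; 0.49800 × 60 = 29.880″
Longitude is negative → W; |value| = 138.541608
Longitude: 0.541608 × 60 = 32.49648′ → 32′, remainder × 60 = 29.789″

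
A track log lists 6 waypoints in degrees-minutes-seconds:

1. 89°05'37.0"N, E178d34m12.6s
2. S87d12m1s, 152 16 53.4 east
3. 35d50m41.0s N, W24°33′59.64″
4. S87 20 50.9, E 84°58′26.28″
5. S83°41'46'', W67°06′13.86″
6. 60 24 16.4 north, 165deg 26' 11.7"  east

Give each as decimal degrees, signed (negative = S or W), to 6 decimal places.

1. 89.093611, 178.570167
2. -87.200278, 152.281500
3. 35.844722, -24.566567
4. -87.347472, 84.973967
5. -83.696111, -67.103850
6. 60.404556, 165.436583

Point 1:
  Lat: 89° + 5/60 + 37/3600 = 89 + 0.083333 + 0.010278 = 89.0936111
  N → positive
  λ: 178 + 34/60 + 12.6/3600 = 178.5701667
  E → positive
Point 2:
  Lat: 12′ + 1″ = 12.01667′; 87 + 12.01667/60 = 87.2002778
  S ⇒ negate
  Lon: 16′ + 53.4″ = 16.89000′; 152 + 16.89000/60 = 152.2815000
  E → positive
Point 3:
  Latitude: 35 + 50/60 + 41/3600 = 35.8447222
  N → positive
  Longitude: 33′ + 59.64″ = 33.99400′; 24 + 33.99400/60 = 24.5665667
  hemisphere W, so the sign is −
Point 4:
  Lat: 87 + 20/60 + 50.9/3600 = 87.3474722
  hemisphere S, so the sign is −
  λ: 84° + 58/60 + 26.28/3600 = 84 + 0.966667 + 0.007300 = 84.9739667
  E ⇒ keep positive
Point 5:
  φ: 41′ + 46″ = 41.76667′; 83 + 41.76667/60 = 83.6961111
  S → negative
  Lon: 6′ + 13.86″ = 6.23100′; 67 + 6.23100/60 = 67.1038500
  W → negative
Point 6:
  φ: 60° + 24/60 + 16.4/3600 = 60 + 0.400000 + 0.004556 = 60.4045556
  N ⇒ keep positive
  λ: 165° + 26/60 + 11.7/3600 = 165 + 0.433333 + 0.003250 = 165.4365833
  E → positive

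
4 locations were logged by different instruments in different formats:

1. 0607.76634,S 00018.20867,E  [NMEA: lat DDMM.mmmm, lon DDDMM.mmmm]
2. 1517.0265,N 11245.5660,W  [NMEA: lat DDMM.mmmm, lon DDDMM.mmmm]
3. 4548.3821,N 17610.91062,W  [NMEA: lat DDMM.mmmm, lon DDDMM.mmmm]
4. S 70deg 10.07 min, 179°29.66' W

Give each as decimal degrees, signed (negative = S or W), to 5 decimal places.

Point 1:
  φ: split at 2 digits → 06° and 7.76634′; 6 + 7.76634/60 = 6.129439
  S ⇒ negate
  λ: split at 3 digits → 000° and 18.20867′; 0 + 18.20867/60 = 0.303478
  E → positive
Point 2:
  Latitude: degrees = first 2 digits = 15, minutes = 17.0265; 15 + 17.0265/60 = 15.283775
  N ⇒ keep positive
  λ: degrees = first 3 digits = 112, minutes = 45.566; 112 + 45.566/60 = 112.759433
  W ⇒ negate
Point 3:
  φ: split at 2 digits → 45° and 48.3821′; 45 + 48.3821/60 = 45.806368
  N → positive
  λ: degrees = first 3 digits = 176, minutes = 10.91062; 176 + 10.91062/60 = 176.181844
  W ⇒ negate
Point 4:
  φ: 70 + 10.07/60 = 70.167833
  hemisphere S, so the sign is −
  Lon: 179 + 29.66/60 = 179.494333
  W → negative

1. -6.12944, 0.30348
2. 15.28378, -112.75943
3. 45.80637, -176.18184
4. -70.16783, -179.49433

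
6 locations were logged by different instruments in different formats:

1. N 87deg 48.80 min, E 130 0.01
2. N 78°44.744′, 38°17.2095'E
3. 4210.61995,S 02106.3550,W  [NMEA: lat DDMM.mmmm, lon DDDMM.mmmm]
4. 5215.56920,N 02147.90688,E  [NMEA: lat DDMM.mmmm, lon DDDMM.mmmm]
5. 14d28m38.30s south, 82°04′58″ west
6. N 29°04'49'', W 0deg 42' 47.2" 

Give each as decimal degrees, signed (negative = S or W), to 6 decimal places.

Point 1:
  φ: 87 + 48.8/60 = 87.8133333
  N → positive
  λ: 130 + 0.01/60 = 130.0001667
  E → positive
Point 2:
  Lat: 44.744′ = 0.745733°; total 78.7457333
  N → positive
  λ: 38 + 17.2095/60 = 38.2868250
  E ⇒ keep positive
Point 3:
  φ: degrees = first 2 digits = 42, minutes = 10.61995; 42 + 10.61995/60 = 42.1769992
  hemisphere S, so the sign is −
  λ: split at 3 digits → 021° and 6.355′; 21 + 6.355/60 = 21.1059167
  hemisphere W, so the sign is −
Point 4:
  Lat: split at 2 digits → 52° and 15.5692′; 52 + 15.5692/60 = 52.2594867
  N → positive
  λ: split at 3 digits → 021° and 47.90688′; 21 + 47.90688/60 = 21.7984480
  E → positive
Point 5:
  Latitude: 28′ + 38.3″ = 28.63833′; 14 + 28.63833/60 = 14.4773056
  S → negative
  Longitude: 82 + 4/60 + 58/3600 = 82.0827778
  hemisphere W, so the sign is −
Point 6:
  φ: 4′ + 49″ = 4.81667′; 29 + 4.81667/60 = 29.0802778
  N ⇒ keep positive
  Longitude: 0° + 42/60 + 47.2/3600 = 0 + 0.700000 + 0.013111 = 0.7131111
  W → negative

1. 87.813333, 130.000167
2. 78.745733, 38.286825
3. -42.176999, -21.105917
4. 52.259487, 21.798448
5. -14.477306, -82.082778
6. 29.080278, -0.713111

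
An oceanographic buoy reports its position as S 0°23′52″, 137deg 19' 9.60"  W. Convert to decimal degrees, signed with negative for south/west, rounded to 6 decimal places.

Latitude: 23′ + 52″ = 23.86667′; 0 + 23.86667/60 = 0.3977778
hemisphere S, so the sign is −
Lon: 19′ + 9.6″ = 19.16000′; 137 + 19.16000/60 = 137.3193333
hemisphere W, so the sign is −

-0.397778, -137.319333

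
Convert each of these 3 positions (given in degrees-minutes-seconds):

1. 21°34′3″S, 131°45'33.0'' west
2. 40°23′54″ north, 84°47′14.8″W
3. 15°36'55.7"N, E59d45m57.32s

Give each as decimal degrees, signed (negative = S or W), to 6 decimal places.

1. -21.567500, -131.759167
2. 40.398333, -84.787444
3. 15.615472, 59.765922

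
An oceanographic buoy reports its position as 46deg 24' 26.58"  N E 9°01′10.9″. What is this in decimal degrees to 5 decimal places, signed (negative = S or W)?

Lat: 46° + 24/60 + 26.58/3600 = 46 + 0.400000 + 0.007383 = 46.407383
N → positive
λ: 9° + 1/60 + 10.9/3600 = 9 + 0.016667 + 0.003028 = 9.019694
E ⇒ keep positive

46.40738, 9.01969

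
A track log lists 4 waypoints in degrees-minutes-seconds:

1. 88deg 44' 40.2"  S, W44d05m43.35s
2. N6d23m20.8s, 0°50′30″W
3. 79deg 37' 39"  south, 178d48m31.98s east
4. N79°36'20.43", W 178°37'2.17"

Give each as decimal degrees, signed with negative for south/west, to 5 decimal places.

Point 1:
  Lat: 88 + 44/60 + 40.2/3600 = 88.744500
  hemisphere S, so the sign is −
  λ: 5′ + 43.35″ = 5.72250′; 44 + 5.72250/60 = 44.095375
  hemisphere W, so the sign is −
Point 2:
  Lat: 6° + 23/60 + 20.8/3600 = 6 + 0.383333 + 0.005778 = 6.389111
  N ⇒ keep positive
  Lon: 0 + 50/60 + 30/3600 = 0.841667
  W → negative
Point 3:
  Latitude: 79 + 37/60 + 39/3600 = 79.627500
  S ⇒ negate
  Longitude: 178 + 48/60 + 31.98/3600 = 178.808883
  E ⇒ keep positive
Point 4:
  Latitude: 36′ + 20.43″ = 36.34050′; 79 + 36.34050/60 = 79.605675
  N → positive
  λ: 178° + 37/60 + 2.17/3600 = 178 + 0.616667 + 0.000603 = 178.617269
  W → negative

1. -88.74450, -44.09538
2. 6.38911, -0.84167
3. -79.62750, 178.80888
4. 79.60568, -178.61727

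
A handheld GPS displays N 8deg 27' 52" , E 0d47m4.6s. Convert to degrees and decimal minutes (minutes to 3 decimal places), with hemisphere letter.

Latitude: 27 + 52/60 = 27.86667′
Lon: 47 + 4.6/60 = 47.07667′

8° 27.867′ N, 0° 47.077′ E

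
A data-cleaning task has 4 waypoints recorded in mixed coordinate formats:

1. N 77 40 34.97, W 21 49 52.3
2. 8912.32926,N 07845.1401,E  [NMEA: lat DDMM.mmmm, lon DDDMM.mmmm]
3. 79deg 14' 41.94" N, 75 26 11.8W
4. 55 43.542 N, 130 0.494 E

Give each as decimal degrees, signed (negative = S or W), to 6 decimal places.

Point 1:
  Latitude: 77 + 40/60 + 34.97/3600 = 77.6763806
  N ⇒ keep positive
  Lon: 21° + 49/60 + 52.3/3600 = 21 + 0.816667 + 0.014528 = 21.8311944
  W → negative
Point 2:
  Latitude: split at 2 digits → 89° and 12.32926′; 89 + 12.32926/60 = 89.2054877
  N ⇒ keep positive
  Longitude: degrees = first 3 digits = 78, minutes = 45.1401; 78 + 45.1401/60 = 78.7523350
  E → positive
Point 3:
  Latitude: 14′ + 41.94″ = 14.69900′; 79 + 14.69900/60 = 79.2449833
  N ⇒ keep positive
  λ: 26′ + 11.8″ = 26.19667′; 75 + 26.19667/60 = 75.4366111
  W → negative
Point 4:
  Latitude: 55 + 43.542/60 = 55.7257000
  N ⇒ keep positive
  λ: 0.494′ = 0.008233°; total 130.0082333
  E ⇒ keep positive

1. 77.676381, -21.831194
2. 89.205488, 78.752335
3. 79.244983, -75.436611
4. 55.725700, 130.008233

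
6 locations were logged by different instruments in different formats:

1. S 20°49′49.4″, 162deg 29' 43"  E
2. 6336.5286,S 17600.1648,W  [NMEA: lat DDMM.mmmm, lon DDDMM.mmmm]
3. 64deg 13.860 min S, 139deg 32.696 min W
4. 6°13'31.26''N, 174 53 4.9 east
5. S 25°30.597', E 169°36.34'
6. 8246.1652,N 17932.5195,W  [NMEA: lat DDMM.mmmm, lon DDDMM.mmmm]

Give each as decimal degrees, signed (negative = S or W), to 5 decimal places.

Point 1:
  Latitude: 49′ + 49.4″ = 49.82333′; 20 + 49.82333/60 = 20.830389
  S → negative
  Longitude: 162° + 29/60 + 43/3600 = 162 + 0.483333 + 0.011944 = 162.495278
  E ⇒ keep positive
Point 2:
  φ: split at 2 digits → 63° and 36.5286′; 63 + 36.5286/60 = 63.608810
  S → negative
  Lon: degrees = first 3 digits = 176, minutes = 0.1648; 176 + 0.1648/60 = 176.002747
  hemisphere W, so the sign is −
Point 3:
  φ: 64 + 13.86/60 = 64.231000
  S → negative
  Lon: 139 + 32.696/60 = 139.544933
  W → negative
Point 4:
  Latitude: 13′ + 31.26″ = 13.52100′; 6 + 13.52100/60 = 6.225350
  N ⇒ keep positive
  λ: 53′ + 4.9″ = 53.08167′; 174 + 53.08167/60 = 174.884694
  E → positive
Point 5:
  Latitude: 30.597′ = 0.509950°; total 25.509950
  S → negative
  Lon: 169 + 36.34/60 = 169.605667
  E ⇒ keep positive
Point 6:
  Latitude: degrees = first 2 digits = 82, minutes = 46.1652; 82 + 46.1652/60 = 82.769420
  N ⇒ keep positive
  Lon: degrees = first 3 digits = 179, minutes = 32.5195; 179 + 32.5195/60 = 179.541992
  hemisphere W, so the sign is −

1. -20.83039, 162.49528
2. -63.60881, -176.00275
3. -64.23100, -139.54493
4. 6.22535, 174.88469
5. -25.50995, 169.60567
6. 82.76942, -179.54199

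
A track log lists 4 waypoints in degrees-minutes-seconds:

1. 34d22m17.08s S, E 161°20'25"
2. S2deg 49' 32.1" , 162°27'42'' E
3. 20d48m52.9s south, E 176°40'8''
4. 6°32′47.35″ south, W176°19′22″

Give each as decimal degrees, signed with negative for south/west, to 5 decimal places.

Point 1:
  Lat: 34 + 22/60 + 17.08/3600 = 34.371411
  S → negative
  Lon: 20′ + 25″ = 20.41667′; 161 + 20.41667/60 = 161.340278
  E ⇒ keep positive
Point 2:
  Lat: 2 + 49/60 + 32.1/3600 = 2.825583
  S → negative
  Longitude: 162 + 27/60 + 42/3600 = 162.461667
  E ⇒ keep positive
Point 3:
  Lat: 20 + 48/60 + 52.9/3600 = 20.814694
  hemisphere S, so the sign is −
  Lon: 176° + 40/60 + 8/3600 = 176 + 0.666667 + 0.002222 = 176.668889
  E ⇒ keep positive
Point 4:
  φ: 6° + 32/60 + 47.35/3600 = 6 + 0.533333 + 0.013153 = 6.546486
  S ⇒ negate
  Lon: 176° + 19/60 + 22/3600 = 176 + 0.316667 + 0.006111 = 176.322778
  W ⇒ negate

1. -34.37141, 161.34028
2. -2.82558, 162.46167
3. -20.81469, 176.66889
4. -6.54649, -176.32278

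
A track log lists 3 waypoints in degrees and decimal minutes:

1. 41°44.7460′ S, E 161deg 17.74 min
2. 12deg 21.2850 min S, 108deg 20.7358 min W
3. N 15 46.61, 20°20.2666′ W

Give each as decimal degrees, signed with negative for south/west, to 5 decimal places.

1. -41.74577, 161.29567
2. -12.35475, -108.34560
3. 15.77683, -20.33778

Point 1:
  φ: 41 + 44.746/60 = 41.745767
  hemisphere S, so the sign is −
  Longitude: 161 + 17.74/60 = 161.295667
  E → positive
Point 2:
  φ: 12 + 21.285/60 = 12.354750
  S ⇒ negate
  Longitude: 20.7358′ = 0.345597°; total 108.345597
  hemisphere W, so the sign is −
Point 3:
  Latitude: 15 + 46.61/60 = 15.776833
  N → positive
  Longitude: 20.2666′ = 0.337777°; total 20.337777
  W → negative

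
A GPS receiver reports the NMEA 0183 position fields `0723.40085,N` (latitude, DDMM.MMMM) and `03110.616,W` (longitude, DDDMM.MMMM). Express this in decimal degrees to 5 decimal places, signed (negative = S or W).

7.39001, -31.17693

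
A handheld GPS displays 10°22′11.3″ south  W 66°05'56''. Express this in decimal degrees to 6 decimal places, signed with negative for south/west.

φ: 22′ + 11.3″ = 22.18833′; 10 + 22.18833/60 = 10.3698056
S → negative
Longitude: 5′ + 56″ = 5.93333′; 66 + 5.93333/60 = 66.0988889
W → negative

-10.369806, -66.098889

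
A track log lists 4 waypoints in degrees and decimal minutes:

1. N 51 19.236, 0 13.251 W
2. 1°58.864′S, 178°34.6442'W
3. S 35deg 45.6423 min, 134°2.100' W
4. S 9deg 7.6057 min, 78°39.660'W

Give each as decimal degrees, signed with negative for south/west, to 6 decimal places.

1. 51.320600, -0.220850
2. -1.981067, -178.577403
3. -35.760705, -134.035000
4. -9.126762, -78.661000

Point 1:
  Latitude: 19.236′ = 0.320600°; total 51.3206000
  N → positive
  Lon: 0 + 13.251/60 = 0.2208500
  W ⇒ negate
Point 2:
  Latitude: 58.864′ = 0.981067°; total 1.9810667
  hemisphere S, so the sign is −
  Longitude: 178 + 34.6442/60 = 178.5774033
  W ⇒ negate
Point 3:
  Latitude: 45.6423′ = 0.760705°; total 35.7607050
  S → negative
  Longitude: 2.1′ = 0.035000°; total 134.0350000
  W → negative
Point 4:
  φ: 7.6057′ = 0.126762°; total 9.1267617
  hemisphere S, so the sign is −
  λ: 39.66′ = 0.661000°; total 78.6610000
  W ⇒ negate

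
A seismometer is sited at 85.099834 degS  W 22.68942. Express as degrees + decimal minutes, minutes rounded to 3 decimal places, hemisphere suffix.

φ: minutes = (85.099834 − 85) × 60 = 5.99004
Lon: 22° + 0.689420 × 60 = 22° 41.36520′

85° 5.990′ S, 22° 41.365′ W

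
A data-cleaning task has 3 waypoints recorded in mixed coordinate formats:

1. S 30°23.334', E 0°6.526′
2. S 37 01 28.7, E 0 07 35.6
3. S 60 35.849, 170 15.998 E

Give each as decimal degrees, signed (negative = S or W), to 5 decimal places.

1. -30.38890, 0.10877
2. -37.02464, 0.12656
3. -60.59748, 170.26663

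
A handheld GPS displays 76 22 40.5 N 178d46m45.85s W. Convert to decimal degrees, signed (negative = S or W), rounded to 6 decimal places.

76.377917, -178.779403

φ: 76° + 22/60 + 40.5/3600 = 76 + 0.366667 + 0.011250 = 76.3779167
N ⇒ keep positive
Lon: 178 + 46/60 + 45.85/3600 = 178.7794028
hemisphere W, so the sign is −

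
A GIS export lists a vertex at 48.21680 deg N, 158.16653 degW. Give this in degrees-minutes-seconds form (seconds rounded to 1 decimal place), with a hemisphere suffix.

48°13′0.5″ N, 158°09′59.5″ W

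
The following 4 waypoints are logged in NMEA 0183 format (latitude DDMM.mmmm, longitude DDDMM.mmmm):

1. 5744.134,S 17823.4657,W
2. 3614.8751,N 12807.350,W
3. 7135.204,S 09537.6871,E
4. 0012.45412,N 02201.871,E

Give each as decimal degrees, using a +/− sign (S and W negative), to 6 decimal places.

1. -57.735567, -178.391095
2. 36.247918, -128.122500
3. -71.586733, 95.628118
4. 0.207569, 22.031183

Point 1:
  φ: degrees = first 2 digits = 57, minutes = 44.134; 57 + 44.134/60 = 57.7355667
  S → negative
  Lon: split at 3 digits → 178° and 23.4657′; 178 + 23.4657/60 = 178.3910950
  hemisphere W, so the sign is −
Point 2:
  φ: degrees = first 2 digits = 36, minutes = 14.8751; 36 + 14.8751/60 = 36.2479183
  N ⇒ keep positive
  Lon: split at 3 digits → 128° and 7.35′; 128 + 7.35/60 = 128.1225000
  W → negative
Point 3:
  Lat: degrees = first 2 digits = 71, minutes = 35.204; 71 + 35.204/60 = 71.5867333
  S → negative
  Lon: degrees = first 3 digits = 95, minutes = 37.6871; 95 + 37.6871/60 = 95.6281183
  E → positive
Point 4:
  φ: degrees = first 2 digits = 0, minutes = 12.45412; 0 + 12.45412/60 = 0.2075687
  N ⇒ keep positive
  Longitude: split at 3 digits → 022° and 1.871′; 22 + 1.871/60 = 22.0311833
  E → positive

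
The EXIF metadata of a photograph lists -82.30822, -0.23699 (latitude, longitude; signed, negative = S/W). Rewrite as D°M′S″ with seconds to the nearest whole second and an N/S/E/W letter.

82°18′30″ S, 0°14′13″ W

Latitude is negative → S; |value| = 82.308220
Latitude: whole degrees 82; 18.49320′ → 18′ and 29.59″
Longitude is negative → W; |value| = 0.236990
λ: 0.236990° → 14.21940′; 0.21940 × 60 = 13.16″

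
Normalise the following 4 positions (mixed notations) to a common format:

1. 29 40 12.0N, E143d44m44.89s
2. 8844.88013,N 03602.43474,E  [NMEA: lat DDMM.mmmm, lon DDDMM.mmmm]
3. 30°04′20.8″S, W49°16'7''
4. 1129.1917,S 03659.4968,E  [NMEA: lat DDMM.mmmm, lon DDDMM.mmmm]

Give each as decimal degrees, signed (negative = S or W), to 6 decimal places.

Point 1:
  φ: 29 + 40/60 + 12/3600 = 29.6700000
  N ⇒ keep positive
  Lon: 143° + 44/60 + 44.89/3600 = 143 + 0.733333 + 0.012469 = 143.7458028
  E ⇒ keep positive
Point 2:
  Latitude: degrees = first 2 digits = 88, minutes = 44.88013; 88 + 44.88013/60 = 88.7480022
  N → positive
  Longitude: split at 3 digits → 036° and 2.43474′; 36 + 2.43474/60 = 36.0405790
  E ⇒ keep positive
Point 3:
  φ: 30° + 4/60 + 20.8/3600 = 30 + 0.066667 + 0.005778 = 30.0724444
  S ⇒ negate
  λ: 49 + 16/60 + 7/3600 = 49.2686111
  W → negative
Point 4:
  Latitude: split at 2 digits → 11° and 29.1917′; 11 + 29.1917/60 = 11.4865283
  S ⇒ negate
  λ: split at 3 digits → 036° and 59.4968′; 36 + 59.4968/60 = 36.9916133
  E ⇒ keep positive

1. 29.670000, 143.745803
2. 88.748002, 36.040579
3. -30.072444, -49.268611
4. -11.486528, 36.991613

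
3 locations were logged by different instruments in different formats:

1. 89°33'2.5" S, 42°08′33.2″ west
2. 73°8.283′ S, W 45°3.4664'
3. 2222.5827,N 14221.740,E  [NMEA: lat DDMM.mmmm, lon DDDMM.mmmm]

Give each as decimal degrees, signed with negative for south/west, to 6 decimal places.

1. -89.550694, -42.142556
2. -73.138050, -45.057773
3. 22.376378, 142.362333

Point 1:
  Latitude: 89° + 33/60 + 2.5/3600 = 89 + 0.550000 + 0.000694 = 89.5506944
  hemisphere S, so the sign is −
  Lon: 42° + 8/60 + 33.2/3600 = 42 + 0.133333 + 0.009222 = 42.1425556
  W ⇒ negate
Point 2:
  Latitude: 73 + 8.283/60 = 73.1380500
  S ⇒ negate
  Lon: 3.4664′ = 0.057773°; total 45.0577733
  hemisphere W, so the sign is −
Point 3:
  φ: split at 2 digits → 22° and 22.5827′; 22 + 22.5827/60 = 22.3763783
  N ⇒ keep positive
  λ: split at 3 digits → 142° and 21.74′; 142 + 21.74/60 = 142.3623333
  E ⇒ keep positive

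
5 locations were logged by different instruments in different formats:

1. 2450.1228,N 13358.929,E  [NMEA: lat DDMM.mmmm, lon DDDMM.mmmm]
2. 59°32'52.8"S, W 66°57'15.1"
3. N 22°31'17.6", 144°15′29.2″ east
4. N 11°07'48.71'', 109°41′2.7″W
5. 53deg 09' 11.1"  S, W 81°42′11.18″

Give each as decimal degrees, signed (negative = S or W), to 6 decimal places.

1. 24.835380, 133.982150
2. -59.548000, -66.954194
3. 22.521556, 144.258111
4. 11.130197, -109.684083
5. -53.153083, -81.703106

Point 1:
  Latitude: split at 2 digits → 24° and 50.1228′; 24 + 50.1228/60 = 24.8353800
  N → positive
  Longitude: degrees = first 3 digits = 133, minutes = 58.929; 133 + 58.929/60 = 133.9821500
  E → positive
Point 2:
  φ: 59° + 32/60 + 52.8/3600 = 59 + 0.533333 + 0.014667 = 59.5480000
  S → negative
  Lon: 57′ + 15.1″ = 57.25167′; 66 + 57.25167/60 = 66.9541944
  hemisphere W, so the sign is −
Point 3:
  Lat: 22 + 31/60 + 17.6/3600 = 22.5215556
  N ⇒ keep positive
  λ: 144 + 15/60 + 29.2/3600 = 144.2581111
  E → positive
Point 4:
  Latitude: 7′ + 48.71″ = 7.81183′; 11 + 7.81183/60 = 11.1301972
  N ⇒ keep positive
  λ: 109 + 41/60 + 2.7/3600 = 109.6840833
  hemisphere W, so the sign is −
Point 5:
  φ: 53 + 9/60 + 11.1/3600 = 53.1530833
  S → negative
  λ: 81 + 42/60 + 11.18/3600 = 81.7031056
  hemisphere W, so the sign is −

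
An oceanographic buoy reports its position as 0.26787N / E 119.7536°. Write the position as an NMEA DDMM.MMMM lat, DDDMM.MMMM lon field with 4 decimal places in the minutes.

0016.0722,N / 11945.2160,E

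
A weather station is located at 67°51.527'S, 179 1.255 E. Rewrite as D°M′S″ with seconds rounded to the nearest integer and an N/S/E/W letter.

φ: 51.52700′ → 51′ and 0.52700 × 60 = 31.62″
Longitude: 1.25500′ → 1′ and 0.25500 × 60 = 15.30″

67°51′32″ S, 179°01′15″ E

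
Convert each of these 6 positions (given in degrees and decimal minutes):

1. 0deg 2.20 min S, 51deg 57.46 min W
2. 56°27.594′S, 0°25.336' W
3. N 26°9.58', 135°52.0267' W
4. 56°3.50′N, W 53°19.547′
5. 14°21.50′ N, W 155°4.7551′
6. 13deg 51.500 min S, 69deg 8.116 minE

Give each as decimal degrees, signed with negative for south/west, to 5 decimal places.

1. -0.03667, -51.95767
2. -56.45990, -0.42227
3. 26.15967, -135.86711
4. 56.05833, -53.32578
5. 14.35833, -155.07925
6. -13.85833, 69.13527

Point 1:
  φ: 0 + 2.2/60 = 0.036667
  S ⇒ negate
  λ: 51 + 57.46/60 = 51.957667
  W ⇒ negate
Point 2:
  φ: 56 + 27.594/60 = 56.459900
  S → negative
  Lon: 0 + 25.336/60 = 0.422267
  hemisphere W, so the sign is −
Point 3:
  φ: 9.58′ = 0.159667°; total 26.159667
  N ⇒ keep positive
  λ: 52.0267′ = 0.867112°; total 135.867112
  W → negative
Point 4:
  φ: 3.5′ = 0.058333°; total 56.058333
  N ⇒ keep positive
  λ: 53 + 19.547/60 = 53.325783
  W → negative
Point 5:
  Lat: 21.5′ = 0.358333°; total 14.358333
  N ⇒ keep positive
  Lon: 155 + 4.7551/60 = 155.079252
  hemisphere W, so the sign is −
Point 6:
  Latitude: 51.5′ = 0.858333°; total 13.858333
  hemisphere S, so the sign is −
  λ: 8.116′ = 0.135267°; total 69.135267
  E → positive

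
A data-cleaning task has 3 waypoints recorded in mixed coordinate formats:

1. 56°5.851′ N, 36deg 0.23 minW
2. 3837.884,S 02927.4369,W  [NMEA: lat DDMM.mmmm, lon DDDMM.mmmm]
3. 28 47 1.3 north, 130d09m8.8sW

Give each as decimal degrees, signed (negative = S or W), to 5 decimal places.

Point 1:
  Lat: 5.851′ = 0.097517°; total 56.097517
  N ⇒ keep positive
  λ: 36 + 0.23/60 = 36.003833
  hemisphere W, so the sign is −
Point 2:
  Latitude: degrees = first 2 digits = 38, minutes = 37.884; 38 + 37.884/60 = 38.631400
  S ⇒ negate
  Longitude: degrees = first 3 digits = 29, minutes = 27.4369; 29 + 27.4369/60 = 29.457282
  W ⇒ negate
Point 3:
  φ: 47′ + 1.3″ = 47.02167′; 28 + 47.02167/60 = 28.783694
  N ⇒ keep positive
  Longitude: 130° + 9/60 + 8.8/3600 = 130 + 0.150000 + 0.002444 = 130.152444
  hemisphere W, so the sign is −

1. 56.09752, -36.00383
2. -38.63140, -29.45728
3. 28.78369, -130.15244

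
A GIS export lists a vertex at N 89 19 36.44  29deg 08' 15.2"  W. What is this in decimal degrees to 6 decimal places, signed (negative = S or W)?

89.326789, -29.137556

Lat: 19′ + 36.44″ = 19.60733′; 89 + 19.60733/60 = 89.3267889
N ⇒ keep positive
Lon: 29 + 8/60 + 15.2/3600 = 29.1375556
W ⇒ negate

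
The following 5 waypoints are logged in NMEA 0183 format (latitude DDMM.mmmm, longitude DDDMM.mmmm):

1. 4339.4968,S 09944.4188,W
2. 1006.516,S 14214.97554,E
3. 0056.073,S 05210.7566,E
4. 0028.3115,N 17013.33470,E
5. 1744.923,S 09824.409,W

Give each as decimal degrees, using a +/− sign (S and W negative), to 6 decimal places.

1. -43.658280, -99.740313
2. -10.108600, 142.249592
3. -0.934550, 52.179277
4. 0.471858, 170.222245
5. -17.748717, -98.406817

Point 1:
  φ: split at 2 digits → 43° and 39.4968′; 43 + 39.4968/60 = 43.6582800
  S → negative
  Lon: split at 3 digits → 099° and 44.4188′; 99 + 44.4188/60 = 99.7403133
  hemisphere W, so the sign is −
Point 2:
  Latitude: degrees = first 2 digits = 10, minutes = 6.516; 10 + 6.516/60 = 10.1086000
  hemisphere S, so the sign is −
  Lon: split at 3 digits → 142° and 14.97554′; 142 + 14.97554/60 = 142.2495923
  E ⇒ keep positive
Point 3:
  Lat: degrees = first 2 digits = 0, minutes = 56.073; 0 + 56.073/60 = 0.9345500
  hemisphere S, so the sign is −
  λ: degrees = first 3 digits = 52, minutes = 10.7566; 52 + 10.7566/60 = 52.1792767
  E ⇒ keep positive
Point 4:
  φ: split at 2 digits → 00° and 28.3115′; 0 + 28.3115/60 = 0.4718583
  N ⇒ keep positive
  Longitude: split at 3 digits → 170° and 13.3347′; 170 + 13.3347/60 = 170.2222450
  E → positive
Point 5:
  φ: split at 2 digits → 17° and 44.923′; 17 + 44.923/60 = 17.7487167
  S → negative
  Longitude: split at 3 digits → 098° and 24.409′; 98 + 24.409/60 = 98.4068167
  hemisphere W, so the sign is −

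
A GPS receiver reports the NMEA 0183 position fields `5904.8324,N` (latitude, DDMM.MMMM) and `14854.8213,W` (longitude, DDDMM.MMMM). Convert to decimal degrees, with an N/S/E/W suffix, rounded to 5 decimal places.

φ: degrees = first 2 digits = 59, minutes = 4.8324; 59 + 4.8324/60 = 59.080540
Lon: degrees = first 3 digits = 148, minutes = 54.8213; 148 + 54.8213/60 = 148.913688

59.08054° N, 148.91369° W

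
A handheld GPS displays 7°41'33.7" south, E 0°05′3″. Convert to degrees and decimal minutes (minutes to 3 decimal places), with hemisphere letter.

φ: seconds/60 = 0.56167; minutes = 41 + 0.56167 = 41.56167
Lon: seconds/60 = 0.05000; minutes = 5 + 0.05000 = 5.05000

7° 41.562′ S, 0° 5.050′ E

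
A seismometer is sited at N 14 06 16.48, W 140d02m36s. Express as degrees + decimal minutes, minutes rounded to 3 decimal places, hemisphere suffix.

φ: seconds/60 = 0.27467; minutes = 6 + 0.27467 = 6.27467
λ: seconds/60 = 0.60000; minutes = 2 + 0.60000 = 2.60000

14° 6.275′ N, 140° 2.600′ W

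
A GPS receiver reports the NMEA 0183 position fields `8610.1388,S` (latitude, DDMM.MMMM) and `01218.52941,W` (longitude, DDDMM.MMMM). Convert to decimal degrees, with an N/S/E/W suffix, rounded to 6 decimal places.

86.168980° S, 12.308824° W

Latitude: degrees = first 2 digits = 86, minutes = 10.1388; 86 + 10.1388/60 = 86.1689800
Lon: degrees = first 3 digits = 12, minutes = 18.52941; 12 + 18.52941/60 = 12.3088235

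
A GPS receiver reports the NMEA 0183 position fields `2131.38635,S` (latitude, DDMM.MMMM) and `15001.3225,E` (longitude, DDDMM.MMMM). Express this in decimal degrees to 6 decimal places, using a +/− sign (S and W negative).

-21.523106, 150.022042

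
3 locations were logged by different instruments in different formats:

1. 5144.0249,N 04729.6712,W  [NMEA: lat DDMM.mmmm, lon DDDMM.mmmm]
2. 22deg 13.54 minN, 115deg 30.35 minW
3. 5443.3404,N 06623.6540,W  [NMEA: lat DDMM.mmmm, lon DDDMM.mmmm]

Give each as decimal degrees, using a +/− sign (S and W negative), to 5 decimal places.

1. 51.73375, -47.49452
2. 22.22567, -115.50583
3. 54.72234, -66.39423

Point 1:
  Latitude: degrees = first 2 digits = 51, minutes = 44.0249; 51 + 44.0249/60 = 51.733748
  N → positive
  Lon: split at 3 digits → 047° and 29.6712′; 47 + 29.6712/60 = 47.494520
  W ⇒ negate
Point 2:
  Lat: 13.54′ = 0.225667°; total 22.225667
  N → positive
  Longitude: 30.35′ = 0.505833°; total 115.505833
  W ⇒ negate
Point 3:
  φ: split at 2 digits → 54° and 43.3404′; 54 + 43.3404/60 = 54.722340
  N ⇒ keep positive
  λ: split at 3 digits → 066° and 23.654′; 66 + 23.654/60 = 66.394233
  W → negative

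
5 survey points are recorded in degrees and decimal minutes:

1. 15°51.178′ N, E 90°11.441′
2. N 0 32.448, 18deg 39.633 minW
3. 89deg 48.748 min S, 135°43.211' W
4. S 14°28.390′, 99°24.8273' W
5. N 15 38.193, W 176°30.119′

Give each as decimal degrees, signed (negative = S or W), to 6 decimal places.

1. 15.852967, 90.190683
2. 0.540800, -18.660550
3. -89.812467, -135.720183
4. -14.473167, -99.413788
5. 15.636550, -176.501983

Point 1:
  φ: 51.178′ = 0.852967°; total 15.8529667
  N → positive
  Longitude: 11.441′ = 0.190683°; total 90.1906833
  E ⇒ keep positive
Point 2:
  Latitude: 32.448′ = 0.540800°; total 0.5408000
  N ⇒ keep positive
  Lon: 18 + 39.633/60 = 18.6605500
  W → negative
Point 3:
  Lat: 89 + 48.748/60 = 89.8124667
  S ⇒ negate
  Longitude: 135 + 43.211/60 = 135.7201833
  W ⇒ negate
Point 4:
  Lat: 14 + 28.39/60 = 14.4731667
  S → negative
  λ: 99 + 24.8273/60 = 99.4137883
  hemisphere W, so the sign is −
Point 5:
  φ: 15 + 38.193/60 = 15.6365500
  N ⇒ keep positive
  Longitude: 176 + 30.119/60 = 176.5019833
  W ⇒ negate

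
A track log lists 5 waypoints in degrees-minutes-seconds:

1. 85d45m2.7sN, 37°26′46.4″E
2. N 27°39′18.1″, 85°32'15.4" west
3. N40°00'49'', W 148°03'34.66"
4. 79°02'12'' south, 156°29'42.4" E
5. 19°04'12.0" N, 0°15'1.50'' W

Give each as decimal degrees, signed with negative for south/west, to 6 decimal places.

Point 1:
  Lat: 45′ + 2.7″ = 45.04500′; 85 + 45.04500/60 = 85.7507500
  N ⇒ keep positive
  Longitude: 37 + 26/60 + 46.4/3600 = 37.4462222
  E ⇒ keep positive
Point 2:
  Latitude: 27 + 39/60 + 18.1/3600 = 27.6550278
  N → positive
  Lon: 85 + 32/60 + 15.4/3600 = 85.5376111
  W → negative
Point 3:
  Lat: 40° + 0/60 + 49/3600 = 40 + 0.000000 + 0.013611 = 40.0136111
  N ⇒ keep positive
  Longitude: 148 + 3/60 + 34.66/3600 = 148.0596278
  W → negative
Point 4:
  Latitude: 79 + 2/60 + 12/3600 = 79.0366667
  S ⇒ negate
  λ: 29′ + 42.4″ = 29.70667′; 156 + 29.70667/60 = 156.4951111
  E → positive
Point 5:
  φ: 19° + 4/60 + 12/3600 = 19 + 0.066667 + 0.003333 = 19.0700000
  N → positive
  Lon: 0° + 15/60 + 1.5/3600 = 0 + 0.250000 + 0.000417 = 0.2504167
  W ⇒ negate

1. 85.750750, 37.446222
2. 27.655028, -85.537611
3. 40.013611, -148.059628
4. -79.036667, 156.495111
5. 19.070000, -0.250417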